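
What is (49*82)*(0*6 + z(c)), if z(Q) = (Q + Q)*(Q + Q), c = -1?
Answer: 16072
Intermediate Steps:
z(Q) = 4*Q² (z(Q) = (2*Q)*(2*Q) = 4*Q²)
(49*82)*(0*6 + z(c)) = (49*82)*(0*6 + 4*(-1)²) = 4018*(0 + 4*1) = 4018*(0 + 4) = 4018*4 = 16072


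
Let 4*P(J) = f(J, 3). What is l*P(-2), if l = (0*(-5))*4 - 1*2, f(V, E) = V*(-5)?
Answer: -5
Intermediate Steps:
f(V, E) = -5*V
l = -2 (l = 0*4 - 2 = 0 - 2 = -2)
P(J) = -5*J/4 (P(J) = (-5*J)/4 = -5*J/4)
l*P(-2) = -(-5)*(-2)/2 = -2*5/2 = -5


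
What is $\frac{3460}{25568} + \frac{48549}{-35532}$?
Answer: $- \frac{495727}{402696} \approx -1.231$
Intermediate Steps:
$\frac{3460}{25568} + \frac{48549}{-35532} = 3460 \cdot \frac{1}{25568} + 48549 \left(- \frac{1}{35532}\right) = \frac{865}{6392} - \frac{16183}{11844} = - \frac{495727}{402696}$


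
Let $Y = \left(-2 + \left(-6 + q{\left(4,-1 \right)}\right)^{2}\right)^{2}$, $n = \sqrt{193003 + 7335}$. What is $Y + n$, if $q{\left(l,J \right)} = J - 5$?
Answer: $20164 + \sqrt{200338} \approx 20612.0$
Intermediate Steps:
$q{\left(l,J \right)} = -5 + J$ ($q{\left(l,J \right)} = J - 5 = -5 + J$)
$n = \sqrt{200338} \approx 447.59$
$Y = 20164$ ($Y = \left(-2 + \left(-6 - 6\right)^{2}\right)^{2} = \left(-2 + \left(-12\right)^{2}\right)^{2} = \left(-2 + 144\right)^{2} = 142^{2} = 20164$)
$Y + n = 20164 + \sqrt{200338}$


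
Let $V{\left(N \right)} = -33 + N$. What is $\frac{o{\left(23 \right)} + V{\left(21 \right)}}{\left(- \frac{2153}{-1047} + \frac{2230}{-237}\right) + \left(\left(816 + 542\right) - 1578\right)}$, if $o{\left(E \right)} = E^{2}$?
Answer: $- \frac{42762621}{18805043} \approx -2.274$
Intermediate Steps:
$\frac{o{\left(23 \right)} + V{\left(21 \right)}}{\left(- \frac{2153}{-1047} + \frac{2230}{-237}\right) + \left(\left(816 + 542\right) - 1578\right)} = \frac{23^{2} + \left(-33 + 21\right)}{\left(- \frac{2153}{-1047} + \frac{2230}{-237}\right) + \left(\left(816 + 542\right) - 1578\right)} = \frac{529 - 12}{\left(\left(-2153\right) \left(- \frac{1}{1047}\right) + 2230 \left(- \frac{1}{237}\right)\right) + \left(1358 - 1578\right)} = \frac{517}{\left(\frac{2153}{1047} - \frac{2230}{237}\right) - 220} = \frac{517}{- \frac{608183}{82713} - 220} = \frac{517}{- \frac{18805043}{82713}} = 517 \left(- \frac{82713}{18805043}\right) = - \frac{42762621}{18805043}$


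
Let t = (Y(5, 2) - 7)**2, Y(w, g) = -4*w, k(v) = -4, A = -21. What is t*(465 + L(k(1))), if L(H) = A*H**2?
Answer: 94041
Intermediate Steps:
L(H) = -21*H**2
t = 729 (t = (-4*5 - 7)**2 = (-20 - 7)**2 = (-27)**2 = 729)
t*(465 + L(k(1))) = 729*(465 - 21*(-4)**2) = 729*(465 - 21*16) = 729*(465 - 336) = 729*129 = 94041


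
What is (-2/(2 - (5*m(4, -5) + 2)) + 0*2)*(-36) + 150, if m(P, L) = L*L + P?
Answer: 21678/145 ≈ 149.50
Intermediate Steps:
m(P, L) = P + L² (m(P, L) = L² + P = P + L²)
(-2/(2 - (5*m(4, -5) + 2)) + 0*2)*(-36) + 150 = (-2/(2 - (5*(4 + (-5)²) + 2)) + 0*2)*(-36) + 150 = (-2/(2 - (5*(4 + 25) + 2)) + 0)*(-36) + 150 = (-2/(2 - (5*29 + 2)) + 0)*(-36) + 150 = (-2/(2 - (145 + 2)) + 0)*(-36) + 150 = (-2/(2 - 1*147) + 0)*(-36) + 150 = (-2/(2 - 147) + 0)*(-36) + 150 = (-2/(-145) + 0)*(-36) + 150 = (-2*(-1/145) + 0)*(-36) + 150 = (2/145 + 0)*(-36) + 150 = (2/145)*(-36) + 150 = -72/145 + 150 = 21678/145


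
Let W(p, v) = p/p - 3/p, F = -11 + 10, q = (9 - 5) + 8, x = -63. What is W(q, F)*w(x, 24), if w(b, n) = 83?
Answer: 249/4 ≈ 62.250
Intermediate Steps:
q = 12 (q = 4 + 8 = 12)
F = -1
W(p, v) = 1 - 3/p
W(q, F)*w(x, 24) = ((-3 + 12)/12)*83 = ((1/12)*9)*83 = (¾)*83 = 249/4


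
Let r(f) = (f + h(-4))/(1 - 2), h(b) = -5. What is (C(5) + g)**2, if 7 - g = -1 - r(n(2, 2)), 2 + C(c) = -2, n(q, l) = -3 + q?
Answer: 100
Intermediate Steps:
C(c) = -4 (C(c) = -2 - 2 = -4)
r(f) = 5 - f (r(f) = (f - 5)/(1 - 2) = (-5 + f)/(-1) = (-5 + f)*(-1) = 5 - f)
g = 14 (g = 7 - (-1 - (5 - (-3 + 2))) = 7 - (-1 - (5 - 1*(-1))) = 7 - (-1 - (5 + 1)) = 7 - (-1 - 1*6) = 7 - (-1 - 6) = 7 - 1*(-7) = 7 + 7 = 14)
(C(5) + g)**2 = (-4 + 14)**2 = 10**2 = 100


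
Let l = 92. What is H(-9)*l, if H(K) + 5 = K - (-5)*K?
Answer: -5428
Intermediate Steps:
H(K) = -5 + 6*K (H(K) = -5 + (K - (-5)*K) = -5 + (K + 5*K) = -5 + 6*K)
H(-9)*l = (-5 + 6*(-9))*92 = (-5 - 54)*92 = -59*92 = -5428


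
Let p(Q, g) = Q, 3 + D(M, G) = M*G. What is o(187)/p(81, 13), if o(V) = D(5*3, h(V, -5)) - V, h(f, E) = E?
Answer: -265/81 ≈ -3.2716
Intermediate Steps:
D(M, G) = -3 + G*M (D(M, G) = -3 + M*G = -3 + G*M)
o(V) = -78 - V (o(V) = (-3 - 25*3) - V = (-3 - 5*15) - V = (-3 - 75) - V = -78 - V)
o(187)/p(81, 13) = (-78 - 1*187)/81 = (-78 - 187)*(1/81) = -265*1/81 = -265/81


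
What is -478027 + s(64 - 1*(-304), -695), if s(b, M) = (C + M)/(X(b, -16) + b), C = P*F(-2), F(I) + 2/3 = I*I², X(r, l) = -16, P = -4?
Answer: -504798493/1056 ≈ -4.7803e+5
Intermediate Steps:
F(I) = -⅔ + I³ (F(I) = -⅔ + I*I² = -⅔ + I³)
C = 104/3 (C = -4*(-⅔ + (-2)³) = -4*(-⅔ - 8) = -4*(-26/3) = 104/3 ≈ 34.667)
s(b, M) = (104/3 + M)/(-16 + b)
-478027 + s(64 - 1*(-304), -695) = -478027 + (104/3 - 695)/(-16 + (64 - 1*(-304))) = -478027 - 1981/3/(-16 + (64 + 304)) = -478027 - 1981/3/(-16 + 368) = -478027 - 1981/3/352 = -478027 + (1/352)*(-1981/3) = -478027 - 1981/1056 = -504798493/1056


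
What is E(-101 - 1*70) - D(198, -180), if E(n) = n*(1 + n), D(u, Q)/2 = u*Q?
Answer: 100350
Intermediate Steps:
D(u, Q) = 2*Q*u (D(u, Q) = 2*(u*Q) = 2*(Q*u) = 2*Q*u)
E(-101 - 1*70) - D(198, -180) = (-101 - 1*70)*(1 + (-101 - 1*70)) - 2*(-180)*198 = (-101 - 70)*(1 + (-101 - 70)) - 1*(-71280) = -171*(1 - 171) + 71280 = -171*(-170) + 71280 = 29070 + 71280 = 100350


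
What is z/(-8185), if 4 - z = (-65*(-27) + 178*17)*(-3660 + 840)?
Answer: -13482424/8185 ≈ -1647.2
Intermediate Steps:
z = 13482424 (z = 4 - (-65*(-27) + 178*17)*(-3660 + 840) = 4 - (1755 + 3026)*(-2820) = 4 - 4781*(-2820) = 4 - 1*(-13482420) = 4 + 13482420 = 13482424)
z/(-8185) = 13482424/(-8185) = 13482424*(-1/8185) = -13482424/8185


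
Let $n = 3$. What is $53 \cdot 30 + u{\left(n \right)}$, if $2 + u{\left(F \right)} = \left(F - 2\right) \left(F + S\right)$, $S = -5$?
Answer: $1586$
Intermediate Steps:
$u{\left(F \right)} = -2 + \left(-5 + F\right) \left(-2 + F\right)$ ($u{\left(F \right)} = -2 + \left(F - 2\right) \left(F - 5\right) = -2 + \left(-2 + F\right) \left(-5 + F\right) = -2 + \left(-5 + F\right) \left(-2 + F\right)$)
$53 \cdot 30 + u{\left(n \right)} = 53 \cdot 30 + \left(8 + 3^{2} - 21\right) = 1590 + \left(8 + 9 - 21\right) = 1590 - 4 = 1586$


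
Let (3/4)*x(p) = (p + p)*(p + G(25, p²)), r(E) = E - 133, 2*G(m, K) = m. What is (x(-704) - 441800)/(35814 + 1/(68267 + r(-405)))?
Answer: 58001490104/2425646407 ≈ 23.912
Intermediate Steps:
G(m, K) = m/2
r(E) = -133 + E
x(p) = 8*p*(25/2 + p)/3 (x(p) = 4*((p + p)*(p + (½)*25))/3 = 4*((2*p)*(p + 25/2))/3 = 4*((2*p)*(25/2 + p))/3 = 4*(2*p*(25/2 + p))/3 = 8*p*(25/2 + p)/3)
(x(-704) - 441800)/(35814 + 1/(68267 + r(-405))) = ((4/3)*(-704)*(25 + 2*(-704)) - 441800)/(35814 + 1/(68267 + (-133 - 405))) = ((4/3)*(-704)*(25 - 1408) - 441800)/(35814 + 1/(68267 - 538)) = ((4/3)*(-704)*(-1383) - 441800)/(35814 + 1/67729) = (1298176 - 441800)/(35814 + 1/67729) = 856376/(2425646407/67729) = 856376*(67729/2425646407) = 58001490104/2425646407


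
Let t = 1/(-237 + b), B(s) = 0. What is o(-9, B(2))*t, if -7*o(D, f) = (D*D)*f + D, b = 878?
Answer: 9/4487 ≈ 0.0020058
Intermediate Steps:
o(D, f) = -D/7 - f*D²/7 (o(D, f) = -((D*D)*f + D)/7 = -(D²*f + D)/7 = -(f*D² + D)/7 = -(D + f*D²)/7 = -D/7 - f*D²/7)
t = 1/641 (t = 1/(-237 + 878) = 1/641 ≈ 0.0015601)
o(-9, B(2))*t = -⅐*(-9)*(1 - 9*0)*(1/641) = -⅐*(-9)*(1 + 0)*(1/641) = -⅐*(-9)*1*(1/641) = (9/7)*(1/641) = 9/4487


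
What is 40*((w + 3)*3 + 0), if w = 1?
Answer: 480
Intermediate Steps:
40*((w + 3)*3 + 0) = 40*((1 + 3)*3 + 0) = 40*(4*3 + 0) = 40*(12 + 0) = 40*12 = 480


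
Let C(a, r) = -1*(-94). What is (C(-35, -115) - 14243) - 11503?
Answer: -25652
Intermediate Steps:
C(a, r) = 94
(C(-35, -115) - 14243) - 11503 = (94 - 14243) - 11503 = -14149 - 11503 = -25652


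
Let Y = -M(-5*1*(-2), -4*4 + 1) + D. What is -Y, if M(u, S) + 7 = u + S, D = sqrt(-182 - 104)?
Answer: -12 - I*sqrt(286) ≈ -12.0 - 16.912*I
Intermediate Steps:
D = I*sqrt(286) (D = sqrt(-286) = I*sqrt(286) ≈ 16.912*I)
M(u, S) = -7 + S + u (M(u, S) = -7 + (u + S) = -7 + (S + u) = -7 + S + u)
Y = 12 + I*sqrt(286) (Y = -(-7 + (-4*4 + 1) - 5*1*(-2)) + I*sqrt(286) = -(-7 + (-16 + 1) - 5*(-2)) + I*sqrt(286) = -(-7 - 15 + 10) + I*sqrt(286) = -1*(-12) + I*sqrt(286) = 12 + I*sqrt(286) ≈ 12.0 + 16.912*I)
-Y = -(12 + I*sqrt(286)) = -12 - I*sqrt(286)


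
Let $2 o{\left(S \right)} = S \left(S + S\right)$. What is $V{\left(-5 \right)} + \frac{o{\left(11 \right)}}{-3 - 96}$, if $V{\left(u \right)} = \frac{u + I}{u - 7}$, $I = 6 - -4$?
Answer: $- \frac{59}{36} \approx -1.6389$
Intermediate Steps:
$I = 10$ ($I = 6 + 4 = 10$)
$V{\left(u \right)} = \frac{10 + u}{-7 + u}$ ($V{\left(u \right)} = \frac{u + 10}{u - 7} = \frac{10 + u}{-7 + u}$)
$o{\left(S \right)} = S^{2}$ ($o{\left(S \right)} = \frac{S \left(S + S\right)}{2} = \frac{S 2 S}{2} = \frac{2 S^{2}}{2} = S^{2}$)
$V{\left(-5 \right)} + \frac{o{\left(11 \right)}}{-3 - 96} = \frac{10 - 5}{-7 - 5} + \frac{11^{2}}{-3 - 96} = \frac{1}{-12} \cdot 5 + \frac{121}{-99} = \left(- \frac{1}{12}\right) 5 + 121 \left(- \frac{1}{99}\right) = - \frac{5}{12} - \frac{11}{9} = - \frac{59}{36}$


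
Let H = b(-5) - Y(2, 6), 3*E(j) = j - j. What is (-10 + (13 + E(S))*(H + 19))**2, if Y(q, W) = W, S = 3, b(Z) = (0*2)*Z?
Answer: 25281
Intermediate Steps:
b(Z) = 0 (b(Z) = 0*Z = 0)
E(j) = 0 (E(j) = (j - j)/3 = (1/3)*0 = 0)
H = -6 (H = 0 - 1*6 = 0 - 6 = -6)
(-10 + (13 + E(S))*(H + 19))**2 = (-10 + (13 + 0)*(-6 + 19))**2 = (-10 + 13*13)**2 = (-10 + 169)**2 = 159**2 = 25281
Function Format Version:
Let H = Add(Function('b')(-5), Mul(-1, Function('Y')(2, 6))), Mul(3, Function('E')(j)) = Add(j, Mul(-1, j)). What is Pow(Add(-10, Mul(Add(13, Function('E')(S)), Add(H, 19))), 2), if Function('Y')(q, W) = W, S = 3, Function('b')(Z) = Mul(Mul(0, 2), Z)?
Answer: 25281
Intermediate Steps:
Function('b')(Z) = 0 (Function('b')(Z) = Mul(0, Z) = 0)
Function('E')(j) = 0 (Function('E')(j) = Mul(Rational(1, 3), Add(j, Mul(-1, j))) = Mul(Rational(1, 3), 0) = 0)
H = -6 (H = Add(0, Mul(-1, 6)) = Add(0, -6) = -6)
Pow(Add(-10, Mul(Add(13, Function('E')(S)), Add(H, 19))), 2) = Pow(Add(-10, Mul(Add(13, 0), Add(-6, 19))), 2) = Pow(Add(-10, Mul(13, 13)), 2) = Pow(Add(-10, 169), 2) = Pow(159, 2) = 25281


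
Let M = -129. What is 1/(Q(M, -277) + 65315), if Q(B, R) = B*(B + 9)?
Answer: 1/80795 ≈ 1.2377e-5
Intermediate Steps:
Q(B, R) = B*(9 + B)
1/(Q(M, -277) + 65315) = 1/(-129*(9 - 129) + 65315) = 1/(-129*(-120) + 65315) = 1/(15480 + 65315) = 1/80795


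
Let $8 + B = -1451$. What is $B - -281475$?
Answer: $280016$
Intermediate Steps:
$B = -1459$ ($B = -8 - 1451 = -1459$)
$B - -281475 = -1459 - -281475 = -1459 + 281475 = 280016$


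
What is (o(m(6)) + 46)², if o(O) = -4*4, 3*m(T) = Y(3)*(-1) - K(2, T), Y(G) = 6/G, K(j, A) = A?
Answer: 900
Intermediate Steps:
m(T) = -⅔ - T/3 (m(T) = ((6/3)*(-1) - T)/3 = ((6*(⅓))*(-1) - T)/3 = (2*(-1) - T)/3 = (-2 - T)/3 = -⅔ - T/3)
o(O) = -16
(o(m(6)) + 46)² = (-16 + 46)² = 30² = 900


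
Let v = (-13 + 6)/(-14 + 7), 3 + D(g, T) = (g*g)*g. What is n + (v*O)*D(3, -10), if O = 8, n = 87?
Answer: 279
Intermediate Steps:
D(g, T) = -3 + g³ (D(g, T) = -3 + (g*g)*g = -3 + g²*g = -3 + g³)
v = 1 (v = -7/(-7) = -7*(-⅐) = 1)
n + (v*O)*D(3, -10) = 87 + (1*8)*(-3 + 3³) = 87 + 8*(-3 + 27) = 87 + 8*24 = 87 + 192 = 279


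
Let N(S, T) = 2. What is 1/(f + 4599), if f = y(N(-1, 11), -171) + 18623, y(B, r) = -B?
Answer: 1/23220 ≈ 4.3066e-5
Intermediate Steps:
f = 18621 (f = -1*2 + 18623 = -2 + 18623 = 18621)
1/(f + 4599) = 1/(18621 + 4599) = 1/23220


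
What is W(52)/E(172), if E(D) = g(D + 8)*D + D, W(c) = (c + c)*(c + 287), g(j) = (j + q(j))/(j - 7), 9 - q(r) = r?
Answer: 58647/301 ≈ 194.84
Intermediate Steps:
q(r) = 9 - r
g(j) = 9/(-7 + j) (g(j) = (j + (9 - j))/(j - 7) = 9/(-7 + j))
W(c) = 2*c*(287 + c) (W(c) = (2*c)*(287 + c) = 2*c*(287 + c))
E(D) = D + 9*D/(1 + D) (E(D) = (9/(-7 + (D + 8)))*D + D = (9/(-7 + (8 + D)))*D + D = (9/(1 + D))*D + D = 9*D/(1 + D) + D = D + 9*D/(1 + D))
W(52)/E(172) = (2*52*(287 + 52))/((172*(10 + 172)/(1 + 172))) = (2*52*339)/((172*182/173)) = 35256/((172*(1/173)*182)) = 35256/(31304/173) = 35256*(173/31304) = 58647/301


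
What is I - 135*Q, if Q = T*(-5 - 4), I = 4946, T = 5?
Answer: 11021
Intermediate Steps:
Q = -45 (Q = 5*(-5 - 4) = 5*(-9) = -45)
I - 135*Q = 4946 - 135*(-45) = 4946 + 6075 = 11021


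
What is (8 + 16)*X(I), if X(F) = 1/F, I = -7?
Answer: -24/7 ≈ -3.4286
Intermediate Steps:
(8 + 16)*X(I) = (8 + 16)/(-7) = 24*(-⅐) = -24/7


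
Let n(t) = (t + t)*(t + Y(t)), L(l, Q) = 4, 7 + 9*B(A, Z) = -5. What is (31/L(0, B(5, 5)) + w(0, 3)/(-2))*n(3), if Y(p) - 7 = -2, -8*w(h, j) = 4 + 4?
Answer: 396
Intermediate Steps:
B(A, Z) = -4/3 (B(A, Z) = -7/9 + (1/9)*(-5) = -7/9 - 5/9 = -4/3)
w(h, j) = -1 (w(h, j) = -(4 + 4)/8 = -1/8*8 = -1)
Y(p) = 5 (Y(p) = 7 - 2 = 5)
n(t) = 2*t*(5 + t) (n(t) = (t + t)*(t + 5) = (2*t)*(5 + t) = 2*t*(5 + t))
(31/L(0, B(5, 5)) + w(0, 3)/(-2))*n(3) = (31/4 - 1/(-2))*(2*3*(5 + 3)) = (31*(1/4) - 1*(-1/2))*(2*3*8) = (31/4 + 1/2)*48 = (33/4)*48 = 396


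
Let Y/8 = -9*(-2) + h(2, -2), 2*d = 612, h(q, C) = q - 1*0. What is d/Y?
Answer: 153/80 ≈ 1.9125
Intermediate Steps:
h(q, C) = q (h(q, C) = q + 0 = q)
d = 306 (d = (½)*612 = 306)
Y = 160 (Y = 8*(-9*(-2) + 2) = 8*(18 + 2) = 8*20 = 160)
d/Y = 306/160 = 306*(1/160) = 153/80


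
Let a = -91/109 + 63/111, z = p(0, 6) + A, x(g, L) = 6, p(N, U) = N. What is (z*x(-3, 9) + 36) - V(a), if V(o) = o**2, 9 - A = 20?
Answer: -489114754/16265089 ≈ -30.071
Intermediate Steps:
A = -11 (A = 9 - 1*20 = 9 - 20 = -11)
z = -11 (z = 0 - 11 = -11)
a = -1078/4033 (a = -91*1/109 + 63*(1/111) = -91/109 + 21/37 = -1078/4033 ≈ -0.26729)
(z*x(-3, 9) + 36) - V(a) = (-11*6 + 36) - (-1078/4033)**2 = (-66 + 36) - 1*1162084/16265089 = -30 - 1162084/16265089 = -489114754/16265089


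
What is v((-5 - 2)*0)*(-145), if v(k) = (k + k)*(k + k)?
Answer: 0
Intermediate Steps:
v(k) = 4*k² (v(k) = (2*k)*(2*k) = 4*k²)
v((-5 - 2)*0)*(-145) = (4*((-5 - 2)*0)²)*(-145) = (4*(-7*0)²)*(-145) = (4*0²)*(-145) = (4*0)*(-145) = 0*(-145) = 0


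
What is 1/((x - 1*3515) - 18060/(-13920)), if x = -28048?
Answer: -232/7322315 ≈ -3.1684e-5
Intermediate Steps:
1/((x - 1*3515) - 18060/(-13920)) = 1/((-28048 - 1*3515) - 18060/(-13920)) = 1/((-28048 - 3515) - 18060*(-1/13920)) = 1/(-31563 + 301/232) = 1/(-7322315/232) = -232/7322315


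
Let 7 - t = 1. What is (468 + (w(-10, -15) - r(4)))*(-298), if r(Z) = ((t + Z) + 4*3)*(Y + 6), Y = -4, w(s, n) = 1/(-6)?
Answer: -378907/3 ≈ -1.2630e+5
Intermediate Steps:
w(s, n) = -⅙
t = 6 (t = 7 - 1*1 = 7 - 1 = 6)
r(Z) = 36 + 2*Z (r(Z) = ((6 + Z) + 4*3)*(-4 + 6) = ((6 + Z) + 12)*2 = (18 + Z)*2 = 36 + 2*Z)
(468 + (w(-10, -15) - r(4)))*(-298) = (468 + (-⅙ - (36 + 2*4)))*(-298) = (468 + (-⅙ - (36 + 8)))*(-298) = (468 + (-⅙ - 1*44))*(-298) = (468 + (-⅙ - 44))*(-298) = (468 - 265/6)*(-298) = (2543/6)*(-298) = -378907/3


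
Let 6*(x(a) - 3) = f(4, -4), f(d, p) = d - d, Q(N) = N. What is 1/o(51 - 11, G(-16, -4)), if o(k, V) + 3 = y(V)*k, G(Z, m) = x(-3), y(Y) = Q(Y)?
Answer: 1/117 ≈ 0.0085470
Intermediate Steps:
f(d, p) = 0
x(a) = 3 (x(a) = 3 + (1/6)*0 = 3 + 0 = 3)
y(Y) = Y
G(Z, m) = 3
o(k, V) = -3 + V*k
1/o(51 - 11, G(-16, -4)) = 1/(-3 + 3*(51 - 11)) = 1/(-3 + 3*40) = 1/(-3 + 120) = 1/117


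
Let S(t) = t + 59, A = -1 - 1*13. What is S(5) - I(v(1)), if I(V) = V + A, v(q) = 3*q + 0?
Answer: 75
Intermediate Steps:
A = -14 (A = -1 - 13 = -14)
S(t) = 59 + t
v(q) = 3*q
I(V) = -14 + V (I(V) = V - 14 = -14 + V)
S(5) - I(v(1)) = (59 + 5) - (-14 + 3*1) = 64 - (-14 + 3) = 64 - 1*(-11) = 64 + 11 = 75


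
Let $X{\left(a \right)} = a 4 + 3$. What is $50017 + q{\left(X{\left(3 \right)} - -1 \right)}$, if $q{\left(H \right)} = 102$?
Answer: $50119$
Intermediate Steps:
$X{\left(a \right)} = 3 + 4 a$ ($X{\left(a \right)} = 4 a + 3 = 3 + 4 a$)
$50017 + q{\left(X{\left(3 \right)} - -1 \right)} = 50017 + 102 = 50119$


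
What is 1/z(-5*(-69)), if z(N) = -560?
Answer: -1/560 ≈ -0.0017857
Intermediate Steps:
1/z(-5*(-69)) = 1/(-560) = -1/560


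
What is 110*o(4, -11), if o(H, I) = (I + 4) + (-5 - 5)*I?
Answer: 11330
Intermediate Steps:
o(H, I) = 4 - 9*I (o(H, I) = (4 + I) - 10*I = 4 - 9*I)
110*o(4, -11) = 110*(4 - 9*(-11)) = 110*(4 + 99) = 110*103 = 11330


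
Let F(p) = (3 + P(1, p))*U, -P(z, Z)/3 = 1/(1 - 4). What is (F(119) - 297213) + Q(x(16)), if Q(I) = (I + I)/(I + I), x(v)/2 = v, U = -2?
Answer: -297220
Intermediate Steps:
P(z, Z) = 1 (P(z, Z) = -3/(1 - 4) = -3/(-3) = -3*(-1/3) = 1)
F(p) = -8 (F(p) = (3 + 1)*(-2) = 4*(-2) = -8)
x(v) = 2*v
Q(I) = 1 (Q(I) = (2*I)/((2*I)) = (2*I)*(1/(2*I)) = 1)
(F(119) - 297213) + Q(x(16)) = (-8 - 297213) + 1 = -297221 + 1 = -297220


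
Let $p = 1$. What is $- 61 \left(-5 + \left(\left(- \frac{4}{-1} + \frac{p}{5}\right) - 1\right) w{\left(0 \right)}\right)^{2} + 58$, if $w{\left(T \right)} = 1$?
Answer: $- \frac{3491}{25} \approx -139.64$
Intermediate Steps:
$- 61 \left(-5 + \left(\left(- \frac{4}{-1} + \frac{p}{5}\right) - 1\right) w{\left(0 \right)}\right)^{2} + 58 = - 61 \left(-5 + \left(\left(- \frac{4}{-1} + 1 \cdot \frac{1}{5}\right) - 1\right) 1\right)^{2} + 58 = - 61 \left(-5 + \left(\left(\left(-4\right) \left(-1\right) + 1 \cdot \frac{1}{5}\right) - 1\right) 1\right)^{2} + 58 = - 61 \left(-5 + \left(\left(4 + \frac{1}{5}\right) - 1\right) 1\right)^{2} + 58 = - 61 \left(-5 + \left(\frac{21}{5} - 1\right) 1\right)^{2} + 58 = - 61 \left(-5 + \frac{16}{5} \cdot 1\right)^{2} + 58 = - 61 \left(-5 + \frac{16}{5}\right)^{2} + 58 = - 61 \left(- \frac{9}{5}\right)^{2} + 58 = \left(-61\right) \frac{81}{25} + 58 = - \frac{4941}{25} + 58 = - \frac{3491}{25}$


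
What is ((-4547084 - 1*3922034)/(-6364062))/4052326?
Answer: 4234559/12894626954106 ≈ 3.2840e-7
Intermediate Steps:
((-4547084 - 1*3922034)/(-6364062))/4052326 = ((-4547084 - 3922034)*(-1/6364062))*(1/4052326) = -8469118*(-1/6364062)*(1/4052326) = (4234559/3182031)*(1/4052326) = 4234559/12894626954106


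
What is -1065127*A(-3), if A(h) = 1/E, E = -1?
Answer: 1065127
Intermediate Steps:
A(h) = -1 (A(h) = 1/(-1) = -1)
-1065127*A(-3) = -1065127*(-1) = 1065127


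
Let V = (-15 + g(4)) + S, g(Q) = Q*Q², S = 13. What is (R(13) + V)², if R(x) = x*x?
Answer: 53361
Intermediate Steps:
g(Q) = Q³
R(x) = x²
V = 62 (V = (-15 + 4³) + 13 = (-15 + 64) + 13 = 49 + 13 = 62)
(R(13) + V)² = (13² + 62)² = (169 + 62)² = 231² = 53361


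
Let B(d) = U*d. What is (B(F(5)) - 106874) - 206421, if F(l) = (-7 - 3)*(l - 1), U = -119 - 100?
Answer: -304535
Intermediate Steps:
U = -219
F(l) = 10 - 10*l (F(l) = -10*(-1 + l) = 10 - 10*l)
B(d) = -219*d
(B(F(5)) - 106874) - 206421 = (-219*(10 - 10*5) - 106874) - 206421 = (-219*(10 - 50) - 106874) - 206421 = (-219*(-40) - 106874) - 206421 = (8760 - 106874) - 206421 = -98114 - 206421 = -304535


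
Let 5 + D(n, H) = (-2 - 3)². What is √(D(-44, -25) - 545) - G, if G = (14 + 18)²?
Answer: -1024 + 5*I*√21 ≈ -1024.0 + 22.913*I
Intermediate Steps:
D(n, H) = 20 (D(n, H) = -5 + (-2 - 3)² = -5 + (-5)² = -5 + 25 = 20)
G = 1024 (G = 32² = 1024)
√(D(-44, -25) - 545) - G = √(20 - 545) - 1*1024 = √(-525) - 1024 = 5*I*√21 - 1024 = -1024 + 5*I*√21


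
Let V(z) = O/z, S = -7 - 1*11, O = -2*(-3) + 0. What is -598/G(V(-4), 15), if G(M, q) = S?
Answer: 299/9 ≈ 33.222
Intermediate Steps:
O = 6 (O = 6 + 0 = 6)
S = -18 (S = -7 - 11 = -18)
V(z) = 6/z
G(M, q) = -18
-598/G(V(-4), 15) = -598/(-18) = -598*(-1/18) = 299/9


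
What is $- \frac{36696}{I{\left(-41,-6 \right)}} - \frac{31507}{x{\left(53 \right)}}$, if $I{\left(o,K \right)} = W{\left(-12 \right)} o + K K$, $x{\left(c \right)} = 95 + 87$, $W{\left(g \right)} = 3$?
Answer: $\frac{187503}{754} \approx 248.68$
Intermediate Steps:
$x{\left(c \right)} = 182$
$I{\left(o,K \right)} = K^{2} + 3 o$ ($I{\left(o,K \right)} = 3 o + K K = 3 o + K^{2} = K^{2} + 3 o$)
$- \frac{36696}{I{\left(-41,-6 \right)}} - \frac{31507}{x{\left(53 \right)}} = - \frac{36696}{\left(-6\right)^{2} + 3 \left(-41\right)} - \frac{31507}{182} = - \frac{36696}{36 - 123} - \frac{4501}{26} = - \frac{36696}{-87} - \frac{4501}{26} = \left(-36696\right) \left(- \frac{1}{87}\right) - \frac{4501}{26} = \frac{12232}{29} - \frac{4501}{26} = \frac{187503}{754}$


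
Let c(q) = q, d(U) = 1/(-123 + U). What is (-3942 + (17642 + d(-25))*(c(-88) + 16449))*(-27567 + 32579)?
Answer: 53525945947747/37 ≈ 1.4466e+12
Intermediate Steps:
(-3942 + (17642 + d(-25))*(c(-88) + 16449))*(-27567 + 32579) = (-3942 + (17642 + 1/(-123 - 25))*(-88 + 16449))*(-27567 + 32579) = (-3942 + (17642 + 1/(-148))*16361)*5012 = (-3942 + (17642 - 1/148)*16361)*5012 = (-3942 + (2611015/148)*16361)*5012 = (-3942 + 42718816415/148)*5012 = (42718232999/148)*5012 = 53525945947747/37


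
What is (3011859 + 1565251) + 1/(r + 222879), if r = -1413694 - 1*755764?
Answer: 8909706206689/1946579 ≈ 4.5771e+6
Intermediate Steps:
r = -2169458 (r = -1413694 - 755764 = -2169458)
(3011859 + 1565251) + 1/(r + 222879) = (3011859 + 1565251) + 1/(-2169458 + 222879) = 4577110 + 1/(-1946579) = 4577110 - 1/1946579 = 8909706206689/1946579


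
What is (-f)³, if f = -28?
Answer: 21952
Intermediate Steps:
(-f)³ = (-1*(-28))³ = 28³ = 21952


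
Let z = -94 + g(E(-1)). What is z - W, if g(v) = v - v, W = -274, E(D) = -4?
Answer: 180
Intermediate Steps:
g(v) = 0
z = -94 (z = -94 + 0 = -94)
z - W = -94 - 1*(-274) = -94 + 274 = 180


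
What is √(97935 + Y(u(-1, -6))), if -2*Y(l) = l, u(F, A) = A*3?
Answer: 2*√24486 ≈ 312.96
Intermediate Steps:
u(F, A) = 3*A
Y(l) = -l/2
√(97935 + Y(u(-1, -6))) = √(97935 - 3*(-6)/2) = √(97935 - ½*(-18)) = √(97935 + 9) = √97944 = 2*√24486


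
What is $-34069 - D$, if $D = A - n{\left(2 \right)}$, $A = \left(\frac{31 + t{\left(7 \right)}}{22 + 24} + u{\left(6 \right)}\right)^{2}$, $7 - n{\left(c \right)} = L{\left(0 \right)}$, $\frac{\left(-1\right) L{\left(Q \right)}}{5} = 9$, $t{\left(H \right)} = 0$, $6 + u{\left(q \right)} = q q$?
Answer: $- \frac{73970893}{2116} \approx -34958.0$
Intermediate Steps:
$u{\left(q \right)} = -6 + q^{2}$ ($u{\left(q \right)} = -6 + q q = -6 + q^{2}$)
$L{\left(Q \right)} = -45$ ($L{\left(Q \right)} = \left(-5\right) 9 = -45$)
$n{\left(c \right)} = 52$ ($n{\left(c \right)} = 7 - -45 = 7 + 45 = 52$)
$A = \frac{1990921}{2116}$ ($A = \left(\frac{31 + 0}{22 + 24} - \left(6 - 6^{2}\right)\right)^{2} = \left(\frac{31}{46} + \left(-6 + 36\right)\right)^{2} = \left(31 \cdot \frac{1}{46} + 30\right)^{2} = \left(\frac{31}{46} + 30\right)^{2} = \left(\frac{1411}{46}\right)^{2} = \frac{1990921}{2116} \approx 940.89$)
$D = \frac{1880889}{2116}$ ($D = \frac{1990921}{2116} - 52 = \frac{1880889}{2116} \approx 888.89$)
$-34069 - D = -34069 - \frac{1880889}{2116} = - \frac{73970893}{2116}$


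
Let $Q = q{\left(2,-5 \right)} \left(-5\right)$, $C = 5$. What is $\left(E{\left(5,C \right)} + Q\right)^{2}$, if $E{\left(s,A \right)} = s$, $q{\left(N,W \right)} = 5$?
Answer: $400$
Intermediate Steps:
$Q = -25$ ($Q = 5 \left(-5\right) = -25$)
$\left(E{\left(5,C \right)} + Q\right)^{2} = \left(5 - 25\right)^{2} = \left(-20\right)^{2} = 400$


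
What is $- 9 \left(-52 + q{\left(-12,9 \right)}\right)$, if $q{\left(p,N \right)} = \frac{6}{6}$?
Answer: $459$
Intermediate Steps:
$q{\left(p,N \right)} = 1$ ($q{\left(p,N \right)} = 6 \cdot \frac{1}{6} = 1$)
$- 9 \left(-52 + q{\left(-12,9 \right)}\right) = - 9 \left(-52 + 1\right) = \left(-9\right) \left(-51\right) = 459$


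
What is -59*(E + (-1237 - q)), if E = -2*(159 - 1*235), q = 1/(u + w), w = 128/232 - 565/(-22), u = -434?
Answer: 16653784683/260155 ≈ 64015.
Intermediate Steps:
w = 16737/638 (w = 128*(1/232) - 565*(-1/22) = 16/29 + 565/22 = 16737/638 ≈ 26.234)
q = -638/260155 (q = 1/(-434 + 16737/638) = 1/(-260155/638) = -638/260155 ≈ -0.0024524)
E = 152 (E = -2*(159 - 235) = -2*(-76) = 152)
-59*(E + (-1237 - q)) = -59*(152 + (-1237 - 1*(-638/260155))) = -59*(152 + (-1237 + 638/260155)) = -59*(152 - 321811097/260155) = -59*(-282267537/260155) = 16653784683/260155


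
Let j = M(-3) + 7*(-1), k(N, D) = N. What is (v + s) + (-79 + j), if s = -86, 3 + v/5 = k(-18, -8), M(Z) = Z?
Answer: -280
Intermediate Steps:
v = -105 (v = -15 + 5*(-18) = -15 - 90 = -105)
j = -10 (j = -3 + 7*(-1) = -3 - 7 = -10)
(v + s) + (-79 + j) = (-105 - 86) + (-79 - 10) = -191 - 89 = -280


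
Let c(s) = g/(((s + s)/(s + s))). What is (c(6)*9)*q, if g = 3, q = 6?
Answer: 162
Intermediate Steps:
c(s) = 3 (c(s) = 3/(((s + s)/(s + s))) = 3/(((2*s)/((2*s)))) = 3/(((2*s)*(1/(2*s)))) = 3/1 = 3*1 = 3)
(c(6)*9)*q = (3*9)*6 = 27*6 = 162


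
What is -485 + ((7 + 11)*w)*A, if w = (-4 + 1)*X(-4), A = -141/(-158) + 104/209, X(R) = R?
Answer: -3050527/16511 ≈ -184.76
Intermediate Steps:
A = 45901/33022 (A = -141*(-1/158) + 104*(1/209) = 141/158 + 104/209 = 45901/33022 ≈ 1.3900)
w = 12 (w = (-4 + 1)*(-4) = -3*(-4) = 12)
-485 + ((7 + 11)*w)*A = -485 + ((7 + 11)*12)*(45901/33022) = -485 + (18*12)*(45901/33022) = -485 + 216*(45901/33022) = -485 + 4957308/16511 = -3050527/16511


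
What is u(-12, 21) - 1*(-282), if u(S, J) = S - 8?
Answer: 262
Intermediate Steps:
u(S, J) = -8 + S
u(-12, 21) - 1*(-282) = (-8 - 12) - 1*(-282) = -20 + 282 = 262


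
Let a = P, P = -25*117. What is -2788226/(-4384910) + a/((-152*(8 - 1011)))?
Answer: 206127960653/334252919480 ≈ 0.61668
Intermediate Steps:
P = -2925
a = -2925
-2788226/(-4384910) + a/((-152*(8 - 1011))) = -2788226/(-4384910) - 2925*(-1/(152*(8 - 1011))) = -2788226*(-1/4384910) - 2925/((-152*(-1003))) = 1394113/2192455 - 2925/152456 = 206127960653/334252919480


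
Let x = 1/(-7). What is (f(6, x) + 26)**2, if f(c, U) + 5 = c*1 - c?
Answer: 441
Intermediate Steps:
x = -1/7 ≈ -0.14286
f(c, U) = -5 (f(c, U) = -5 + (c*1 - c) = -5 + (c - c) = -5 + 0 = -5)
(f(6, x) + 26)**2 = (-5 + 26)**2 = 21**2 = 441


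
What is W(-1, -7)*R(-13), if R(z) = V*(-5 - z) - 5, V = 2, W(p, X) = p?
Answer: -11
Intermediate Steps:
R(z) = -15 - 2*z (R(z) = 2*(-5 - z) - 5 = (-10 - 2*z) - 5 = -15 - 2*z)
W(-1, -7)*R(-13) = -(-15 - 2*(-13)) = -(-15 + 26) = -1*11 = -11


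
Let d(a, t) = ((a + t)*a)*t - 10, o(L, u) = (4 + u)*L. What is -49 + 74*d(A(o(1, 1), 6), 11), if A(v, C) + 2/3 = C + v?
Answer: 1607875/9 ≈ 1.7865e+5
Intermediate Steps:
o(L, u) = L*(4 + u)
A(v, C) = -⅔ + C + v (A(v, C) = -⅔ + (C + v) = -⅔ + C + v)
d(a, t) = -10 + a*t*(a + t) (d(a, t) = (a*(a + t))*t - 10 = a*t*(a + t) - 10 = -10 + a*t*(a + t))
-49 + 74*d(A(o(1, 1), 6), 11) = -49 + 74*(-10 + (-⅔ + 6 + 1*(4 + 1))*11² + 11*(-⅔ + 6 + 1*(4 + 1))²) = -49 + 74*(-10 + (-⅔ + 6 + 1*5)*121 + 11*(-⅔ + 6 + 1*5)²) = -49 + 74*(-10 + (-⅔ + 6 + 5)*121 + 11*(-⅔ + 6 + 5)²) = -49 + 74*(-10 + (31/3)*121 + 11*(31/3)²) = -49 + 74*(-10 + 3751/3 + 11*(961/9)) = -49 + 74*(-10 + 3751/3 + 10571/9) = -49 + 74*(21734/9) = -49 + 1608316/9 = 1607875/9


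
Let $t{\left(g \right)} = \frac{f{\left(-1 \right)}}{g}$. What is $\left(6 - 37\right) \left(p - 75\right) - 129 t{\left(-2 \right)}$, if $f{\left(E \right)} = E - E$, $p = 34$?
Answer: $1271$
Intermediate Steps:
$f{\left(E \right)} = 0$
$t{\left(g \right)} = 0$ ($t{\left(g \right)} = \frac{0}{g} = 0$)
$\left(6 - 37\right) \left(p - 75\right) - 129 t{\left(-2 \right)} = \left(6 - 37\right) \left(34 - 75\right) - 0 = \left(-31\right) \left(-41\right) + 0 = 1271 + 0 = 1271$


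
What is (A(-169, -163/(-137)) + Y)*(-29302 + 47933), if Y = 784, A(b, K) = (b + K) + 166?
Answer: 1996497960/137 ≈ 1.4573e+7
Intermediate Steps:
A(b, K) = 166 + K + b (A(b, K) = (K + b) + 166 = 166 + K + b)
(A(-169, -163/(-137)) + Y)*(-29302 + 47933) = ((166 - 163/(-137) - 169) + 784)*(-29302 + 47933) = ((166 - 163*(-1/137) - 169) + 784)*18631 = ((166 + 163/137 - 169) + 784)*18631 = (-248/137 + 784)*18631 = (107160/137)*18631 = 1996497960/137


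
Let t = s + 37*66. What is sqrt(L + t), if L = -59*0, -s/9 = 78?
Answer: 2*sqrt(435) ≈ 41.713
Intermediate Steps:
s = -702 (s = -9*78 = -702)
t = 1740 (t = -702 + 37*66 = -702 + 2442 = 1740)
L = 0
sqrt(L + t) = sqrt(0 + 1740) = sqrt(1740) = 2*sqrt(435)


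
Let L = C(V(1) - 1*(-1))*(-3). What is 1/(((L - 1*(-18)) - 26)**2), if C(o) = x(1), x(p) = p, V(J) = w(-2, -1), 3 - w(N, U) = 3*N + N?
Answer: 1/121 ≈ 0.0082645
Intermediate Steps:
w(N, U) = 3 - 4*N (w(N, U) = 3 - (3*N + N) = 3 - 4*N)
V(J) = 11 (V(J) = 3 - 4*(-2) = 3 + 8 = 11)
C(o) = 1
L = -3 (L = 1*(-3) = -3)
1/(((L - 1*(-18)) - 26)**2) = 1/(((-3 - 1*(-18)) - 26)**2) = 1/(((-3 + 18) - 26)**2) = 1/((15 - 26)**2) = 1/((-11)**2) = 1/121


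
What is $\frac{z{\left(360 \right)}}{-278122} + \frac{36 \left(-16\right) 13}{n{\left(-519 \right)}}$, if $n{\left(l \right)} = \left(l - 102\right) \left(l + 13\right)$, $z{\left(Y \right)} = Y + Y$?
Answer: $- \frac{64133896}{2427587877} \approx -0.026419$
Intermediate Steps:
$z{\left(Y \right)} = 2 Y$
$n{\left(l \right)} = \left(-102 + l\right) \left(13 + l\right)$
$\frac{z{\left(360 \right)}}{-278122} + \frac{36 \left(-16\right) 13}{n{\left(-519 \right)}} = \frac{2 \cdot 360}{-278122} + \frac{36 \left(-16\right) 13}{-1326 + \left(-519\right)^{2} - -46191} = 720 \left(- \frac{1}{278122}\right) + \frac{\left(-576\right) 13}{-1326 + 269361 + 46191} = - \frac{360}{139061} - \frac{7488}{314226} = - \frac{360}{139061} - \frac{416}{17457} = - \frac{64133896}{2427587877}$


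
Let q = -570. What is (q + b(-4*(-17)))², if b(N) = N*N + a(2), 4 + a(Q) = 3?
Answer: 16426809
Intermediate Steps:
a(Q) = -1 (a(Q) = -4 + 3 = -1)
b(N) = -1 + N² (b(N) = N*N - 1 = N² - 1 = -1 + N²)
(q + b(-4*(-17)))² = (-570 + (-1 + (-4*(-17))²))² = (-570 + (-1 + 68²))² = (-570 + (-1 + 4624))² = (-570 + 4623)² = 4053² = 16426809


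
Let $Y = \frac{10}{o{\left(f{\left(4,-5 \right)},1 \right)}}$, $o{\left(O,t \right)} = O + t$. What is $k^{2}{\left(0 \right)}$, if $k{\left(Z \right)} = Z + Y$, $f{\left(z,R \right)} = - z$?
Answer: $\frac{100}{9} \approx 11.111$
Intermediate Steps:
$Y = - \frac{10}{3}$ ($Y = \frac{10}{\left(-1\right) 4 + 1} = \frac{10}{-4 + 1} = \frac{10}{-3} = 10 \left(- \frac{1}{3}\right) = - \frac{10}{3} \approx -3.3333$)
$k{\left(Z \right)} = - \frac{10}{3} + Z$ ($k{\left(Z \right)} = Z - \frac{10}{3} = - \frac{10}{3} + Z$)
$k^{2}{\left(0 \right)} = \left(- \frac{10}{3} + 0\right)^{2} = \left(- \frac{10}{3}\right)^{2} = \frac{100}{9}$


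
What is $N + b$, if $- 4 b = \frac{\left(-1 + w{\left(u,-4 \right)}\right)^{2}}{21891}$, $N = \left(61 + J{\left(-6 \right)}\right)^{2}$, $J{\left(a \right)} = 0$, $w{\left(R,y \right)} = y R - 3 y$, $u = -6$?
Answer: $\frac{325824419}{87564} \approx 3721.0$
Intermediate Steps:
$w{\left(R,y \right)} = - 3 y + R y$ ($w{\left(R,y \right)} = R y - 3 y = - 3 y + R y$)
$N = 3721$ ($N = \left(61 + 0\right)^{2} = 61^{2} = 3721$)
$b = - \frac{1225}{87564}$ ($b = - \frac{\left(-1 - 4 \left(-3 - 6\right)\right)^{2} \cdot \frac{1}{21891}}{4} = - \frac{\left(-1 - -36\right)^{2} \cdot \frac{1}{21891}}{4} = - \frac{\left(-1 + 36\right)^{2} \cdot \frac{1}{21891}}{4} = - \frac{35^{2} \cdot \frac{1}{21891}}{4} = - \frac{1225 \cdot \frac{1}{21891}}{4} = \left(- \frac{1}{4}\right) \frac{1225}{21891} = - \frac{1225}{87564} \approx -0.01399$)
$N + b = 3721 - \frac{1225}{87564} = \frac{325824419}{87564}$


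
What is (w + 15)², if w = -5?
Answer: 100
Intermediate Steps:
(w + 15)² = (-5 + 15)² = 10² = 100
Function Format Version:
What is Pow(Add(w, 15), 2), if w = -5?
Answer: 100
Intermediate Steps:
Pow(Add(w, 15), 2) = Pow(Add(-5, 15), 2) = Pow(10, 2) = 100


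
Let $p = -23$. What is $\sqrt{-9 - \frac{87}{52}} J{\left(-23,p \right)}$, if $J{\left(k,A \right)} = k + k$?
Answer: $- \frac{23 i \sqrt{7215}}{13} \approx - 150.28 i$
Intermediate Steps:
$J{\left(k,A \right)} = 2 k$
$\sqrt{-9 - \frac{87}{52}} J{\left(-23,p \right)} = \sqrt{-9 - \frac{87}{52}} \cdot 2 \left(-23\right) = \sqrt{-9 - \frac{87}{52}} \left(-46\right) = \sqrt{- \frac{555}{52}} \left(-46\right) = \frac{i \sqrt{7215}}{26} \left(-46\right) = - \frac{23 i \sqrt{7215}}{13}$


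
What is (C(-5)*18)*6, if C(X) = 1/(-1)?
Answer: -108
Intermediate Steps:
C(X) = -1
(C(-5)*18)*6 = -1*18*6 = -18*6 = -108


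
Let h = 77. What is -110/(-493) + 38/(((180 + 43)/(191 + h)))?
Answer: 5045242/109939 ≈ 45.891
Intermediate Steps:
-110/(-493) + 38/(((180 + 43)/(191 + h))) = -110/(-493) + 38/(((180 + 43)/(191 + 77))) = -110*(-1/493) + 38/((223/268)) = 110/493 + 38/((223*(1/268))) = 110/493 + 38/(223/268) = 110/493 + 38*(268/223) = 110/493 + 10184/223 = 5045242/109939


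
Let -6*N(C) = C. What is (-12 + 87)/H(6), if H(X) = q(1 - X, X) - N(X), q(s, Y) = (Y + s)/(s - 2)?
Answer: 175/2 ≈ 87.500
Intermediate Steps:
N(C) = -C/6
q(s, Y) = (Y + s)/(-2 + s)
H(X) = 1/(-1 - X) + X/6 (H(X) = (X + (1 - X))/(-2 + (1 - X)) - (-1)*X/6 = 1/(-1 - X) + X/6)
(-12 + 87)/H(6) = (-12 + 87)/(((-6 + 6*(1 + 6))/(6*(1 + 6)))) = 75/(((1/6)*(-6 + 6*7)/7)) = 75/(((1/6)*(1/7)*(-6 + 42))) = 75/(((1/6)*(1/7)*36)) = 75/(6/7) = 75*(7/6) = 175/2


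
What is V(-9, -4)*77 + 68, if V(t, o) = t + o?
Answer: -933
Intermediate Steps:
V(t, o) = o + t
V(-9, -4)*77 + 68 = (-4 - 9)*77 + 68 = -13*77 + 68 = -1001 + 68 = -933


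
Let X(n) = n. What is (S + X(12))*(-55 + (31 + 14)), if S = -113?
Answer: 1010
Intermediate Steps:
(S + X(12))*(-55 + (31 + 14)) = (-113 + 12)*(-55 + (31 + 14)) = -101*(-55 + 45) = -101*(-10) = 1010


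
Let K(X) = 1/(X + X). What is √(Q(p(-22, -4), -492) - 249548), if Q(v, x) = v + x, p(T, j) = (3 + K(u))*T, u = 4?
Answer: I*√1000435/2 ≈ 500.11*I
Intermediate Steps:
K(X) = 1/(2*X)
p(T, j) = 25*T/8 (p(T, j) = (3 + (½)/4)*T = (3 + (½)*(¼))*T = (3 + ⅛)*T = 25*T/8)
√(Q(p(-22, -4), -492) - 249548) = √(((25/8)*(-22) - 492) - 249548) = √((-275/4 - 492) - 249548) = √(-2243/4 - 249548) = √(-1000435/4) = I*√1000435/2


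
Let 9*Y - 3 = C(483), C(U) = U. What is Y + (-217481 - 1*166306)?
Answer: -383733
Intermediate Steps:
Y = 54 (Y = ⅓ + (⅑)*483 = ⅓ + 161/3 = 54)
Y + (-217481 - 1*166306) = 54 + (-217481 - 1*166306) = 54 + (-217481 - 166306) = 54 - 383787 = -383733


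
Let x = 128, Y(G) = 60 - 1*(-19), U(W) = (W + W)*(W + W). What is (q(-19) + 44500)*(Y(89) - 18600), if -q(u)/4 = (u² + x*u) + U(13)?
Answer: -927531680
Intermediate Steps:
U(W) = 4*W² (U(W) = (2*W)*(2*W) = 4*W²)
Y(G) = 79 (Y(G) = 60 + 19 = 79)
q(u) = -2704 - 512*u - 4*u² (q(u) = -4*((u² + 128*u) + 4*13²) = -4*((u² + 128*u) + 4*169) = -4*((u² + 128*u) + 676) = -4*(676 + u² + 128*u) = -2704 - 512*u - 4*u²)
(q(-19) + 44500)*(Y(89) - 18600) = ((-2704 - 512*(-19) - 4*(-19)²) + 44500)*(79 - 18600) = ((-2704 + 9728 - 4*361) + 44500)*(-18521) = ((-2704 + 9728 - 1444) + 44500)*(-18521) = (5580 + 44500)*(-18521) = 50080*(-18521) = -927531680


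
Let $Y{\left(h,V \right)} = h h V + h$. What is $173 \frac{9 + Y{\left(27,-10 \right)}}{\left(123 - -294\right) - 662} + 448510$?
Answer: $\frac{111139892}{245} \approx 4.5363 \cdot 10^{5}$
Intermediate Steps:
$Y{\left(h,V \right)} = h + V h^{2}$ ($Y{\left(h,V \right)} = h^{2} V + h = V h^{2} + h = h + V h^{2}$)
$173 \frac{9 + Y{\left(27,-10 \right)}}{\left(123 - -294\right) - 662} + 448510 = 173 \frac{9 + 27 \left(1 - 270\right)}{\left(123 - -294\right) - 662} + 448510 = 173 \frac{9 + 27 \left(1 - 270\right)}{\left(123 + 294\right) - 662} + 448510 = 173 \frac{9 + 27 \left(-269\right)}{417 - 662} + 448510 = 173 \frac{9 - 7263}{-245} + 448510 = 173 \left(\left(-7254\right) \left(- \frac{1}{245}\right)\right) + 448510 = 173 \cdot \frac{7254}{245} + 448510 = \frac{1254942}{245} + 448510 = \frac{111139892}{245}$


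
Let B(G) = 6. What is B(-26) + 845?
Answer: 851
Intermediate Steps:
B(-26) + 845 = 6 + 845 = 851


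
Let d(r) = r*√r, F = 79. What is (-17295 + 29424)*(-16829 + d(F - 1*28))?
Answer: -204118941 + 618579*√51 ≈ -1.9970e+8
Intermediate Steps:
d(r) = r^(3/2)
(-17295 + 29424)*(-16829 + d(F - 1*28)) = (-17295 + 29424)*(-16829 + (79 - 1*28)^(3/2)) = 12129*(-16829 + (79 - 28)^(3/2)) = 12129*(-16829 + 51^(3/2)) = 12129*(-16829 + 51*√51) = -204118941 + 618579*√51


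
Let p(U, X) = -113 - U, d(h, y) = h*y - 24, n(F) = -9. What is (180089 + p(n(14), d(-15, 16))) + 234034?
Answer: 414019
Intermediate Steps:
d(h, y) = -24 + h*y
(180089 + p(n(14), d(-15, 16))) + 234034 = (180089 + (-113 - 1*(-9))) + 234034 = (180089 + (-113 + 9)) + 234034 = (180089 - 104) + 234034 = 179985 + 234034 = 414019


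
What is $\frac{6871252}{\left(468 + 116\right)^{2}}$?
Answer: $\frac{1717813}{85264} \approx 20.147$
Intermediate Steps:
$\frac{6871252}{\left(468 + 116\right)^{2}} = \frac{6871252}{584^{2}} = \frac{6871252}{341056} = 6871252 \cdot \frac{1}{341056} = \frac{1717813}{85264}$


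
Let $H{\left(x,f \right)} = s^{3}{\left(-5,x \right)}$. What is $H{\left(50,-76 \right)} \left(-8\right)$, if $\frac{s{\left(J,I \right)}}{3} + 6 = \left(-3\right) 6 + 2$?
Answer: $2299968$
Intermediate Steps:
$s{\left(J,I \right)} = -66$ ($s{\left(J,I \right)} = -18 + 3 \left(\left(-3\right) 6 + 2\right) = -18 + 3 \left(-18 + 2\right) = -18 + 3 \left(-16\right) = -18 - 48 = -66$)
$H{\left(x,f \right)} = -287496$ ($H{\left(x,f \right)} = \left(-66\right)^{3} = -287496$)
$H{\left(50,-76 \right)} \left(-8\right) = \left(-287496\right) \left(-8\right) = 2299968$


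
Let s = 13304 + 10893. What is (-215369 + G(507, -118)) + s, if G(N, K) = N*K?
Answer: -250998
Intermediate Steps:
s = 24197
G(N, K) = K*N
(-215369 + G(507, -118)) + s = (-215369 - 118*507) + 24197 = (-215369 - 59826) + 24197 = -275195 + 24197 = -250998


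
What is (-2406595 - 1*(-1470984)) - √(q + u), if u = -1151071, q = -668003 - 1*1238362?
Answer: -935611 - 2*I*√764359 ≈ -9.3561e+5 - 1748.6*I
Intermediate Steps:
q = -1906365 (q = -668003 - 1238362 = -1906365)
(-2406595 - 1*(-1470984)) - √(q + u) = (-2406595 - 1*(-1470984)) - √(-1906365 - 1151071) = (-2406595 + 1470984) - √(-3057436) = -935611 - 2*I*√764359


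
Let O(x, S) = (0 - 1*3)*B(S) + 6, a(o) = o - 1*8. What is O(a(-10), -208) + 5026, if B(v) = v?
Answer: 5656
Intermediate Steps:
a(o) = -8 + o (a(o) = o - 8 = -8 + o)
O(x, S) = 6 - 3*S (O(x, S) = (0 - 1*3)*S + 6 = (0 - 3)*S + 6 = -3*S + 6 = 6 - 3*S)
O(a(-10), -208) + 5026 = (6 - 3*(-208)) + 5026 = (6 + 624) + 5026 = 630 + 5026 = 5656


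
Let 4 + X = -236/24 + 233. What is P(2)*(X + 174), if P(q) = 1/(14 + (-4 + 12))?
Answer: 2359/132 ≈ 17.871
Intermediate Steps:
P(q) = 1/22 (P(q) = 1/(14 + 8) = 1/22)
X = 1315/6 (X = -4 + (-236/24 + 233) = -4 + (-236*1/24 + 233) = -4 + (-59/6 + 233) = -4 + 1339/6 = 1315/6 ≈ 219.17)
P(2)*(X + 174) = (1315/6 + 174)/22 = (1/22)*(2359/6) = 2359/132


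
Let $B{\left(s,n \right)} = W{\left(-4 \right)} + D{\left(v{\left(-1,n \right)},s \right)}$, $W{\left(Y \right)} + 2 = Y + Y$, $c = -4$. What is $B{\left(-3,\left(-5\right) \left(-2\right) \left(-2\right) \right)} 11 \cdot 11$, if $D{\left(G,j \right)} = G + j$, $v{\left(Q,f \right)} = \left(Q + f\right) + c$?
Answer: $-4598$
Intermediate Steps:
$v{\left(Q,f \right)} = -4 + Q + f$ ($v{\left(Q,f \right)} = \left(Q + f\right) - 4 = -4 + Q + f$)
$W{\left(Y \right)} = -2 + 2 Y$ ($W{\left(Y \right)} = -2 + \left(Y + Y\right) = -2 + 2 Y$)
$B{\left(s,n \right)} = -15 + n + s$ ($B{\left(s,n \right)} = \left(-2 + 2 \left(-4\right)\right) - \left(5 - n - s\right) = \left(-2 - 8\right) + \left(\left(-5 + n\right) + s\right) = -10 + \left(-5 + n + s\right) = -15 + n + s$)
$B{\left(-3,\left(-5\right) \left(-2\right) \left(-2\right) \right)} 11 \cdot 11 = \left(-15 + \left(-5\right) \left(-2\right) \left(-2\right) - 3\right) 11 \cdot 11 = \left(-15 + 10 \left(-2\right) - 3\right) 11 \cdot 11 = \left(-15 - 20 - 3\right) 11 \cdot 11 = \left(-38\right) 11 \cdot 11 = \left(-418\right) 11 = -4598$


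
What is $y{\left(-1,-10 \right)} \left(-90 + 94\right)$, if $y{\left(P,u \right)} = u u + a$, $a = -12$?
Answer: $352$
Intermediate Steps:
$y{\left(P,u \right)} = -12 + u^{2}$ ($y{\left(P,u \right)} = u u - 12 = u^{2} - 12 = -12 + u^{2}$)
$y{\left(-1,-10 \right)} \left(-90 + 94\right) = \left(-12 + \left(-10\right)^{2}\right) \left(-90 + 94\right) = \left(-12 + 100\right) 4 = 88 \cdot 4 = 352$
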